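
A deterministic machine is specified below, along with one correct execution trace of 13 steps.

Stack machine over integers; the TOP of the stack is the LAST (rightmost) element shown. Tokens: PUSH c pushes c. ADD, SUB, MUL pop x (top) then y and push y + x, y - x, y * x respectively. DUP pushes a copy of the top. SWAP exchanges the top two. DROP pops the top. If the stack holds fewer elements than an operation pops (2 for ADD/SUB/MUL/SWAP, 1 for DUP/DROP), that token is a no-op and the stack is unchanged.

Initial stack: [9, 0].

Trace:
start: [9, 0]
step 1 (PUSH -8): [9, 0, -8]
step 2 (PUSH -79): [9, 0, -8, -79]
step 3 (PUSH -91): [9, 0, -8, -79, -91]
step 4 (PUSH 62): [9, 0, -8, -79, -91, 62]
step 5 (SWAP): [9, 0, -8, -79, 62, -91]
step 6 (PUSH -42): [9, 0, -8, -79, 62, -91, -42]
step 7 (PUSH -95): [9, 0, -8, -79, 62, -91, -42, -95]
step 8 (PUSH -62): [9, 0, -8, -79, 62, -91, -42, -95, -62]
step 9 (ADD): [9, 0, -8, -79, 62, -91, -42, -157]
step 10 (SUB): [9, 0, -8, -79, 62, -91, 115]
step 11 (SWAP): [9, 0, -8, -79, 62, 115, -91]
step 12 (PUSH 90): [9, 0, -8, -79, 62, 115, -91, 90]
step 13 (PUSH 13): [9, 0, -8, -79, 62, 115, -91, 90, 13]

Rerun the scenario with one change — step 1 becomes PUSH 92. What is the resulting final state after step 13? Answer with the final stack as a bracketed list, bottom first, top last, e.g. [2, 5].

[9, 0, 92, -79, 62, 115, -91, 90, 13]

(re-executing from step 1 with the substitution; state before step 1: [9, 0])
step 1 (PUSH 92): [9, 0, 92]
step 2 (PUSH -79): [9, 0, 92, -79]
step 3 (PUSH -91): [9, 0, 92, -79, -91]
step 4 (PUSH 62): [9, 0, 92, -79, -91, 62]
step 5 (SWAP): [9, 0, 92, -79, 62, -91]
step 6 (PUSH -42): [9, 0, 92, -79, 62, -91, -42]
step 7 (PUSH -95): [9, 0, 92, -79, 62, -91, -42, -95]
step 8 (PUSH -62): [9, 0, 92, -79, 62, -91, -42, -95, -62]
step 9 (ADD): [9, 0, 92, -79, 62, -91, -42, -157]
step 10 (SUB): [9, 0, 92, -79, 62, -91, 115]
step 11 (SWAP): [9, 0, 92, -79, 62, 115, -91]
step 12 (PUSH 90): [9, 0, 92, -79, 62, 115, -91, 90]
step 13 (PUSH 13): [9, 0, 92, -79, 62, 115, -91, 90, 13]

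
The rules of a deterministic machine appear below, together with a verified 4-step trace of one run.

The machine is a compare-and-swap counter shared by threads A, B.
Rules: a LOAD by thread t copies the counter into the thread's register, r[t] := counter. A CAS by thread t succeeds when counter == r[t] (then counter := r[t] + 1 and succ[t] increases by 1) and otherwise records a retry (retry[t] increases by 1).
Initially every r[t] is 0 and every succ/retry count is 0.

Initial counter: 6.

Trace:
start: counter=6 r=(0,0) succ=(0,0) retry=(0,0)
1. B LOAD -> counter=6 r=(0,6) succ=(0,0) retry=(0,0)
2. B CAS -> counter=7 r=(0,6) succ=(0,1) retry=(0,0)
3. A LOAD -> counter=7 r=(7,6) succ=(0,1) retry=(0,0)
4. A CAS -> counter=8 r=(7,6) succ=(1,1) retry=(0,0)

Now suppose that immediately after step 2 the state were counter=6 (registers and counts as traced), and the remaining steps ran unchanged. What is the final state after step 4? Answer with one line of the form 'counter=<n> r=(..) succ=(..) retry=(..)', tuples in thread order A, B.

state after step 2 := counter=6 r=(0,6) succ=(0,1) retry=(0,0)
3. A LOAD -> counter=6 r=(6,6) succ=(0,1) retry=(0,0)
4. A CAS -> counter=7 r=(6,6) succ=(1,1) retry=(0,0)

counter=7 r=(6,6) succ=(1,1) retry=(0,0)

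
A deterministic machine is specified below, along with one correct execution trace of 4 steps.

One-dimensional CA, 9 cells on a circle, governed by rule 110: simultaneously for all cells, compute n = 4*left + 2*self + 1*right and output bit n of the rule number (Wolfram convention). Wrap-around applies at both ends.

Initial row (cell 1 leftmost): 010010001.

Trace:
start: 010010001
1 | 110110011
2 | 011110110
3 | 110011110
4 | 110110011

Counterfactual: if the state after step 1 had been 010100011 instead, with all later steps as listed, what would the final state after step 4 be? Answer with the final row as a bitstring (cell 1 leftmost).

state after step 1 := 010100011
2 | 111100111
3 | 000101100
4 | 001111100

001111100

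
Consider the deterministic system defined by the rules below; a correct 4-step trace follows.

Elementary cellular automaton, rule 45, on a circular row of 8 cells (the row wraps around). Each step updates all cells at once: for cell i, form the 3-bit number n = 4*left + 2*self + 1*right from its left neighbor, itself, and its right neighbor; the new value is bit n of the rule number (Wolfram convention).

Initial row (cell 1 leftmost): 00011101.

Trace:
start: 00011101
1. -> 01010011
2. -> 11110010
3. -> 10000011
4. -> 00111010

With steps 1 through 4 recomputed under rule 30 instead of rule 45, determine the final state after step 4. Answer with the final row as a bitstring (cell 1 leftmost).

(re-executing steps 1..4 under rule 30; state before step 1: 00011101)
1. -> 10110001
2. -> 00101011
3. -> 11101010
4. -> 10001010

10001010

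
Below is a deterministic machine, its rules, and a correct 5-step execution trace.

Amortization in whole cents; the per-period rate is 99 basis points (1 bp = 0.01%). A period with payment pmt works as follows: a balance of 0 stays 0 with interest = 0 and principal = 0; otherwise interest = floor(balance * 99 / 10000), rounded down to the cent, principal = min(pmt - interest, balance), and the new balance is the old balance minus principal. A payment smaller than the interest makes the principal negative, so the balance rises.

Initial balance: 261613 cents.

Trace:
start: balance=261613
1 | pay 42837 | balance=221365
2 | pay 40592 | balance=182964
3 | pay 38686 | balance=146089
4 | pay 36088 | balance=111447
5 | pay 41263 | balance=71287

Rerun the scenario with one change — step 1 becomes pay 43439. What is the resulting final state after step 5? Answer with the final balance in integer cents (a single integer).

(re-executing from step 1 with the substitution; state before step 1: balance=261613)
1 | pay 43439 | balance=220763
2 | pay 40592 | balance=182356
3 | pay 38686 | balance=145475
4 | pay 36088 | balance=110827
5 | pay 41263 | balance=70661

70661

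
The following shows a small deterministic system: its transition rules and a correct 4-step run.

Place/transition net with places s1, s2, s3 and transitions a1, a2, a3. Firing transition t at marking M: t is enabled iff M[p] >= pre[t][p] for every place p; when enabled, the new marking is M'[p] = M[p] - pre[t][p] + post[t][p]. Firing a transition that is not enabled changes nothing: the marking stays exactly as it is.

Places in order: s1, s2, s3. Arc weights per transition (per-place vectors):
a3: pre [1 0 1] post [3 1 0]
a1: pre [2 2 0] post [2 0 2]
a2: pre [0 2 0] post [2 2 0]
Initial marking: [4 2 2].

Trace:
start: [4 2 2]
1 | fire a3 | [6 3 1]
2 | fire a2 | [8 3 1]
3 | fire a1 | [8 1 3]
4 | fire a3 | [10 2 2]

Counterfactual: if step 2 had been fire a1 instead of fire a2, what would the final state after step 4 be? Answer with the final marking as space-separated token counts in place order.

8 2 2

(re-executing from step 2 with the substitution; state before step 2: [6 3 1])
2 | fire a1 | [6 1 3]
3 | fire a1 | [6 1 3]
4 | fire a3 | [8 2 2]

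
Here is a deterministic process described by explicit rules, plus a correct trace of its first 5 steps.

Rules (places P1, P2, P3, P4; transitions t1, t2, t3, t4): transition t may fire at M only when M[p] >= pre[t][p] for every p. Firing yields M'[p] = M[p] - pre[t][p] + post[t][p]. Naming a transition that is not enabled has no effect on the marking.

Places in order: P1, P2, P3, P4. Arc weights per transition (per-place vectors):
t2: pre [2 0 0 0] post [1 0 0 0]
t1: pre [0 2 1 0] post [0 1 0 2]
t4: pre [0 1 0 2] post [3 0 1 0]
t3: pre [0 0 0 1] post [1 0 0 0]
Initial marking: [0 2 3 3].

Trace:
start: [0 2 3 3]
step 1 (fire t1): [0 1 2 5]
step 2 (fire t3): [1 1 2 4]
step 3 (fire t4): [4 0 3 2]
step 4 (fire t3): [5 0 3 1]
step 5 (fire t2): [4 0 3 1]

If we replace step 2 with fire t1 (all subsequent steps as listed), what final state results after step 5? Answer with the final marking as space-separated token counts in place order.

(re-executing from step 2 with the substitution; state before step 2: [0 1 2 5])
step 2 (fire t1): [0 1 2 5]
step 3 (fire t4): [3 0 3 3]
step 4 (fire t3): [4 0 3 2]
step 5 (fire t2): [3 0 3 2]

3 0 3 2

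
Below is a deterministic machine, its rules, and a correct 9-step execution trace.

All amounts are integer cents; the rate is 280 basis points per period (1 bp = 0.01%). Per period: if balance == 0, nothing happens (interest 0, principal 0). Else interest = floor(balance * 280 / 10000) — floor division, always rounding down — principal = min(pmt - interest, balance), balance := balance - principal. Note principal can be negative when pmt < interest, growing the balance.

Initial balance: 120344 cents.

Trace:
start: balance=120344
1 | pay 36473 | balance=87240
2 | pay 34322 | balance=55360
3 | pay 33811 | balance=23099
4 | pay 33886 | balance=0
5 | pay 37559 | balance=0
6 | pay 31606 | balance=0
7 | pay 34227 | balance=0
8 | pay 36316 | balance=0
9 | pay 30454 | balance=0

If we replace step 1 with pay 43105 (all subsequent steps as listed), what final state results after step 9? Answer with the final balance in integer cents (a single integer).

0

(re-executing from step 1 with the substitution; state before step 1: balance=120344)
1 | pay 43105 | balance=80608
2 | pay 34322 | balance=48543
3 | pay 33811 | balance=16091
4 | pay 33886 | balance=0
5 | pay 37559 | balance=0
6 | pay 31606 | balance=0
7 | pay 34227 | balance=0
8 | pay 36316 | balance=0
9 | pay 30454 | balance=0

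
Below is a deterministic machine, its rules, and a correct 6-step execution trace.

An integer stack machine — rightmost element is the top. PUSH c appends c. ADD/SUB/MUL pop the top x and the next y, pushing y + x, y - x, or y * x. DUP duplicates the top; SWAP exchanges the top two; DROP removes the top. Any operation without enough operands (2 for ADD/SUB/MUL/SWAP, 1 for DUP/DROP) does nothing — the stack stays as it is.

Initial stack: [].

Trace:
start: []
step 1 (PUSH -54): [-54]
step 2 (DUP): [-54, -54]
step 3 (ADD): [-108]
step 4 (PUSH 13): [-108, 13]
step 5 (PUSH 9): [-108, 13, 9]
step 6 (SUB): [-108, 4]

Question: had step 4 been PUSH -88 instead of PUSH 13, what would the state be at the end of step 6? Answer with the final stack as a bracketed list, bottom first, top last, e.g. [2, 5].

(re-executing from step 4 with the substitution; state before step 4: [-108])
step 4 (PUSH -88): [-108, -88]
step 5 (PUSH 9): [-108, -88, 9]
step 6 (SUB): [-108, -97]

[-108, -97]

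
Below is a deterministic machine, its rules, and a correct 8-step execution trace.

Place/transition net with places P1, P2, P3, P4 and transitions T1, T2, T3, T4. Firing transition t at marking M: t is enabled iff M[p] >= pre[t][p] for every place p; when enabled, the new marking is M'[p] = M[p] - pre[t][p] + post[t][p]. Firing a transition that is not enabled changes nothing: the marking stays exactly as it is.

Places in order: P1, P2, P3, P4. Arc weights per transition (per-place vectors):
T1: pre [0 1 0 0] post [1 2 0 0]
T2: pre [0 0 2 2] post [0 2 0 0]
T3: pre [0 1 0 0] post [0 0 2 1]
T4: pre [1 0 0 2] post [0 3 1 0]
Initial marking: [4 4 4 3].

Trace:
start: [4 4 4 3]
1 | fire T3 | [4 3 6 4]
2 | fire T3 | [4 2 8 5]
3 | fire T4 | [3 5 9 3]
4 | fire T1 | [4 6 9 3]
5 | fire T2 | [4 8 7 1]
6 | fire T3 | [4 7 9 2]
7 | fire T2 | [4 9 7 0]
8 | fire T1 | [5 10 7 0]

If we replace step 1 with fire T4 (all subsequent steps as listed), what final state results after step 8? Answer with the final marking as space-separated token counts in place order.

(re-executing from step 1 with the substitution; state before step 1: [4 4 4 3])
1 | fire T4 | [3 7 5 1]
2 | fire T3 | [3 6 7 2]
3 | fire T4 | [2 9 8 0]
4 | fire T1 | [3 10 8 0]
5 | fire T2 | [3 10 8 0]
6 | fire T3 | [3 9 10 1]
7 | fire T2 | [3 9 10 1]
8 | fire T1 | [4 10 10 1]

4 10 10 1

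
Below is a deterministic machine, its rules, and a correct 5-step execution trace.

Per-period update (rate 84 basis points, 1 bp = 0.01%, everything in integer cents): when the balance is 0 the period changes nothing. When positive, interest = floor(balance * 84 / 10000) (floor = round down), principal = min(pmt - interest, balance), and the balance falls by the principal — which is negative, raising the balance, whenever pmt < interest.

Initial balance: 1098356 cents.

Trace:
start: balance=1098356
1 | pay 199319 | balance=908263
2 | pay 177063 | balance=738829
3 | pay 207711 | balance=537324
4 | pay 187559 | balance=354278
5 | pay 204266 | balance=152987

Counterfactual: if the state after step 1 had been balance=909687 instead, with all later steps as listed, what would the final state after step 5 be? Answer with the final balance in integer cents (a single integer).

state after step 1 := balance=909687
2 | pay 177063 | balance=740265
3 | pay 207711 | balance=538772
4 | pay 187559 | balance=355738
5 | pay 204266 | balance=154460

154460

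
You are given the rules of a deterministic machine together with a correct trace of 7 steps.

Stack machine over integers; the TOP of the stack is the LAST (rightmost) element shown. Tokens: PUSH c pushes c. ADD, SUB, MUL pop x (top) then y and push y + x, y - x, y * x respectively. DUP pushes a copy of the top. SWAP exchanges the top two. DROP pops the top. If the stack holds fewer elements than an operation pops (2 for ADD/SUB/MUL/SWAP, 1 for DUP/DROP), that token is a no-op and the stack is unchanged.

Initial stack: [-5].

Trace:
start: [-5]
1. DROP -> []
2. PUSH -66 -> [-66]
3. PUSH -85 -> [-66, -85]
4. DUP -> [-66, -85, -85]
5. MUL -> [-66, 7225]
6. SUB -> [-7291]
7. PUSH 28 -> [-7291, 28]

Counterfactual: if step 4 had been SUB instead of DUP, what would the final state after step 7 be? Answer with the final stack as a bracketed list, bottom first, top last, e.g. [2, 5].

[19, 28]

(re-executing from step 4 with the substitution; state before step 4: [-66, -85])
4. SUB -> [19]
5. MUL -> [19]
6. SUB -> [19]
7. PUSH 28 -> [19, 28]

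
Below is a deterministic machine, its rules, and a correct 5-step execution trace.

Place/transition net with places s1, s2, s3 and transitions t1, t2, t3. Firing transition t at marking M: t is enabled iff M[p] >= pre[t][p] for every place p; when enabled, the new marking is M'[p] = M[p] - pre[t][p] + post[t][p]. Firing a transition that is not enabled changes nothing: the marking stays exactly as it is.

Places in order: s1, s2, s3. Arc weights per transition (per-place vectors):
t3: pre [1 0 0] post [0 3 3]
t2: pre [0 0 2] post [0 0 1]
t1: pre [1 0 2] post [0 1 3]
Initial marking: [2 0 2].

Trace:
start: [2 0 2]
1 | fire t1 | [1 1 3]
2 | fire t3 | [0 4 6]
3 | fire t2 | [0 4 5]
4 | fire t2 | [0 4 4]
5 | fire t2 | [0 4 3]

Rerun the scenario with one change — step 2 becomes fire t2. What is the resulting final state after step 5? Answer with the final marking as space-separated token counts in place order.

1 1 1

(re-executing from step 2 with the substitution; state before step 2: [1 1 3])
2 | fire t2 | [1 1 2]
3 | fire t2 | [1 1 1]
4 | fire t2 | [1 1 1]
5 | fire t2 | [1 1 1]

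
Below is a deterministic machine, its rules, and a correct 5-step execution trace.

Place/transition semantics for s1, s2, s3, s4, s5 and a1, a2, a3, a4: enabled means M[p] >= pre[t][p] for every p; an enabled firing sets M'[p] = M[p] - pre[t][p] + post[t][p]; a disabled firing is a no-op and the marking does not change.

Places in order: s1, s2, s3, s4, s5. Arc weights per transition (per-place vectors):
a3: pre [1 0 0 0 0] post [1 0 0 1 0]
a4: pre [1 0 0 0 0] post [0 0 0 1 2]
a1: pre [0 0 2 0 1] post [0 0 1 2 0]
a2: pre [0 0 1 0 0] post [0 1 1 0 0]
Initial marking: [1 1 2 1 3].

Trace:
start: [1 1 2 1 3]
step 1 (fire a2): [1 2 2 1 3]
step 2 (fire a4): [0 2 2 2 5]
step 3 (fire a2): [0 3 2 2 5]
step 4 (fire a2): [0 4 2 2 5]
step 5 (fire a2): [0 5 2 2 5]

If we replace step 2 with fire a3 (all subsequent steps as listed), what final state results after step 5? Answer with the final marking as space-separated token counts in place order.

1 5 2 2 3

(re-executing from step 2 with the substitution; state before step 2: [1 2 2 1 3])
step 2 (fire a3): [1 2 2 2 3]
step 3 (fire a2): [1 3 2 2 3]
step 4 (fire a2): [1 4 2 2 3]
step 5 (fire a2): [1 5 2 2 3]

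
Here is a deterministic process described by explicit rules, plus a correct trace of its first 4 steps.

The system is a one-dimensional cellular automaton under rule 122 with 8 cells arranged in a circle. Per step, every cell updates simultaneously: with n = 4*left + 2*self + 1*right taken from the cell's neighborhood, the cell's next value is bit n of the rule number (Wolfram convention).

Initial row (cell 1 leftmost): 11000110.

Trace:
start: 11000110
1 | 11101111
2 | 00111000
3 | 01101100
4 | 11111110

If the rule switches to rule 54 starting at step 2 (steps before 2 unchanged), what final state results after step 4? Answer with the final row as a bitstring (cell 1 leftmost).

(re-executing steps 2..4 under rule 54; state before step 2: 11101111)
2 | 00010000
3 | 00111000
4 | 01000100

01000100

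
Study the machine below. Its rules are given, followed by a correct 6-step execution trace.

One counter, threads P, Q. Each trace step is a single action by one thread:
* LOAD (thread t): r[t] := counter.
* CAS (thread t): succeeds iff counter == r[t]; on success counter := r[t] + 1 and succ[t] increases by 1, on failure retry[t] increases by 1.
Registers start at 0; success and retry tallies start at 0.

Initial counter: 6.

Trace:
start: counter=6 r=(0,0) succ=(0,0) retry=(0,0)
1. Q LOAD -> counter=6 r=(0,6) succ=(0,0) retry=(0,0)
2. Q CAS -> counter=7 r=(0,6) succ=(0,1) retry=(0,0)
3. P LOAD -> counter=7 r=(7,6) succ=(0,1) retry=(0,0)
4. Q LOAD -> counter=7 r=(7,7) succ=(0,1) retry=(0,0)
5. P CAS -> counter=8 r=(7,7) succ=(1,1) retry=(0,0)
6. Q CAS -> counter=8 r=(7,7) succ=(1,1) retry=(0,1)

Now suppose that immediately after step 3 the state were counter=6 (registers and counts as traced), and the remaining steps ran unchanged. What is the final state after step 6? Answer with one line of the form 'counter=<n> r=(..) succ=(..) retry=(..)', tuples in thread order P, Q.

state after step 3 := counter=6 r=(7,6) succ=(0,1) retry=(0,0)
4. Q LOAD -> counter=6 r=(7,6) succ=(0,1) retry=(0,0)
5. P CAS -> counter=6 r=(7,6) succ=(0,1) retry=(1,0)
6. Q CAS -> counter=7 r=(7,6) succ=(0,2) retry=(1,0)

counter=7 r=(7,6) succ=(0,2) retry=(1,0)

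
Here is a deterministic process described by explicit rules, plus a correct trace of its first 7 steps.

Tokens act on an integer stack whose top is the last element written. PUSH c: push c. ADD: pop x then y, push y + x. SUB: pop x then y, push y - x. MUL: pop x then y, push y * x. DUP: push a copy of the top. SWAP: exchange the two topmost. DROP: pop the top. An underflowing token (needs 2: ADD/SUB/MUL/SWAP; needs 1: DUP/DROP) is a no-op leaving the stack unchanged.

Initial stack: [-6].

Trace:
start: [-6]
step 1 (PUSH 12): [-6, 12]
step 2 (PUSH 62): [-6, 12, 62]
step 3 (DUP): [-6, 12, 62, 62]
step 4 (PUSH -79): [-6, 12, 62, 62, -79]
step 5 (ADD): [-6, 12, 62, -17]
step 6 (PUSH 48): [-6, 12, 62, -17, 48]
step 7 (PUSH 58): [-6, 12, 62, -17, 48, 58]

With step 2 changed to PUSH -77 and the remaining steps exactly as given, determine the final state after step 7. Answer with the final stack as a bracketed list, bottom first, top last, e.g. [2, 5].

(re-executing from step 2 with the substitution; state before step 2: [-6, 12])
step 2 (PUSH -77): [-6, 12, -77]
step 3 (DUP): [-6, 12, -77, -77]
step 4 (PUSH -79): [-6, 12, -77, -77, -79]
step 5 (ADD): [-6, 12, -77, -156]
step 6 (PUSH 48): [-6, 12, -77, -156, 48]
step 7 (PUSH 58): [-6, 12, -77, -156, 48, 58]

[-6, 12, -77, -156, 48, 58]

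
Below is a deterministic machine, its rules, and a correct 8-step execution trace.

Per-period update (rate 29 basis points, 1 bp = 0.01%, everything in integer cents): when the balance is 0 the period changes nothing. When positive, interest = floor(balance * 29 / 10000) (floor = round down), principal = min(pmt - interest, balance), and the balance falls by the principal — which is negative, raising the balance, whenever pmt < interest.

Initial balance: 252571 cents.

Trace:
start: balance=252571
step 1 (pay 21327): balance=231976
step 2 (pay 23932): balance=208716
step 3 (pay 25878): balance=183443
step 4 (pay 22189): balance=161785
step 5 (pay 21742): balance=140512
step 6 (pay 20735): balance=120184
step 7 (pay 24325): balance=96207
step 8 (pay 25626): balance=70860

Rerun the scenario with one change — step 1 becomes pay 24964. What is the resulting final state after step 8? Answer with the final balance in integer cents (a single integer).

(re-executing from step 1 with the substitution; state before step 1: balance=252571)
step 1 (pay 24964): balance=228339
step 2 (pay 23932): balance=205069
step 3 (pay 25878): balance=179785
step 4 (pay 22189): balance=158117
step 5 (pay 21742): balance=136833
step 6 (pay 20735): balance=116494
step 7 (pay 24325): balance=92506
step 8 (pay 25626): balance=67148

67148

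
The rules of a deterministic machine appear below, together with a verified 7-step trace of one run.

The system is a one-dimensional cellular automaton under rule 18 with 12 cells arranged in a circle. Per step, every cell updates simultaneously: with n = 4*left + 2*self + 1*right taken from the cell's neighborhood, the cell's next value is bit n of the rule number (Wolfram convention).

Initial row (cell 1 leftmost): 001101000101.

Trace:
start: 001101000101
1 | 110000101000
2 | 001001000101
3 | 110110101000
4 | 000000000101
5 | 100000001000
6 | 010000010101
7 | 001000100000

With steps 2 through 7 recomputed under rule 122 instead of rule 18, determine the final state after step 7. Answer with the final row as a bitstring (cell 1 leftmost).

(re-executing steps 2..7 under rule 122; state before step 2: 110000101000)
2 | 111001010101
3 | 001110101011
4 | 111011010111
5 | 001111101100
6 | 011000111110
7 | 111101100011

111101100011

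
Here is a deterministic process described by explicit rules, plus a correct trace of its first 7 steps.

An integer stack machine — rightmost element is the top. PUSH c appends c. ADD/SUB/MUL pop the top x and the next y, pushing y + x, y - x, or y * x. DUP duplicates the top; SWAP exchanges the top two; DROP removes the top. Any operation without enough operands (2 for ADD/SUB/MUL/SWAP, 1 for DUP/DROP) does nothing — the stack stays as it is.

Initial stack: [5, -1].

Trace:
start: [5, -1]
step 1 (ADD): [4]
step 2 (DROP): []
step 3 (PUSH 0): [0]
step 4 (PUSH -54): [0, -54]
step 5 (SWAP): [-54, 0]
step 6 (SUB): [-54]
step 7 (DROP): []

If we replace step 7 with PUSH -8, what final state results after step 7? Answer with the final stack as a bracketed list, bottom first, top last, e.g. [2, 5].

(re-executing from step 7 with the substitution; state before step 7: [-54])
step 7 (PUSH -8): [-54, -8]

[-54, -8]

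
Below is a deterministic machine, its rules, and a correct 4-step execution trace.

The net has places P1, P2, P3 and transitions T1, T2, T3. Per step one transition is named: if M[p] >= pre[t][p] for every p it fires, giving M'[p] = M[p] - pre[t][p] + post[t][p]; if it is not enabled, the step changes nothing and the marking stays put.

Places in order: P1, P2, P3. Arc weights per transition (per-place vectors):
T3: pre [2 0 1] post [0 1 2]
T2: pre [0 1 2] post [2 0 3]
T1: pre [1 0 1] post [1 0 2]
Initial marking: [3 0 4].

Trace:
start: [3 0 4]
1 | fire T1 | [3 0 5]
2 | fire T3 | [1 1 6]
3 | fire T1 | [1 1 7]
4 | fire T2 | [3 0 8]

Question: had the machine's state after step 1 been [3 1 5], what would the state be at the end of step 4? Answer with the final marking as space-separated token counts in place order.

state after step 1 := [3 1 5]
2 | fire T3 | [1 2 6]
3 | fire T1 | [1 2 7]
4 | fire T2 | [3 1 8]

3 1 8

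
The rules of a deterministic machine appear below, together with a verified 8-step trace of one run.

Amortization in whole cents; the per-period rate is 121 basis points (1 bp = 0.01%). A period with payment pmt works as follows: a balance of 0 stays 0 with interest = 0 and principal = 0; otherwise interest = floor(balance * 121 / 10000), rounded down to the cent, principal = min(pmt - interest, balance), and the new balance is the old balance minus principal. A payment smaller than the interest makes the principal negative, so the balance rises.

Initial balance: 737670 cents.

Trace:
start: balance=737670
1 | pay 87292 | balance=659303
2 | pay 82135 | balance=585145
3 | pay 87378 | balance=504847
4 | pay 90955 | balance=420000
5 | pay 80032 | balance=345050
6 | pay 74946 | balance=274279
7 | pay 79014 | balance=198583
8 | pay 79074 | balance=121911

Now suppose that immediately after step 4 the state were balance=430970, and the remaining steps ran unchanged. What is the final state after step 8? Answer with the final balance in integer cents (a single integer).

133421

state after step 4 := balance=430970
5 | pay 80032 | balance=356152
6 | pay 74946 | balance=285515
7 | pay 79014 | balance=209955
8 | pay 79074 | balance=133421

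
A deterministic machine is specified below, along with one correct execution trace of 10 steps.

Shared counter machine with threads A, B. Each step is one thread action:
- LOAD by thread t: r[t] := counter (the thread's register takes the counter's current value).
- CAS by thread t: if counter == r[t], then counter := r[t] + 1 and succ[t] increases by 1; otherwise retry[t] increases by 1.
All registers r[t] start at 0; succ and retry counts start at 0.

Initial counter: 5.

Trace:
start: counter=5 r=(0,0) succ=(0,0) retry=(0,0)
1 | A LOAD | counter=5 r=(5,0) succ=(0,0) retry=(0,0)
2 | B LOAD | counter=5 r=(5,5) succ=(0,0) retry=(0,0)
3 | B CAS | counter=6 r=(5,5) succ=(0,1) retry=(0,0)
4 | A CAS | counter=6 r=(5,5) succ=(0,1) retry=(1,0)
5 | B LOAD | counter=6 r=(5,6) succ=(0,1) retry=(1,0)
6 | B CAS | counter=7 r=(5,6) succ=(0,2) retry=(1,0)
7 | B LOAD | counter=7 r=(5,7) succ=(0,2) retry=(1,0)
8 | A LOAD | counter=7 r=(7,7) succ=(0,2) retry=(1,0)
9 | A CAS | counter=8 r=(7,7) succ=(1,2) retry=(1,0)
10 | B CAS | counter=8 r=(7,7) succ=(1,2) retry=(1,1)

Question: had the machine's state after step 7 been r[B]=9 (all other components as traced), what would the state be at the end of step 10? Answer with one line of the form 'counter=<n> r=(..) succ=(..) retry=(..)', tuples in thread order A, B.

counter=8 r=(7,9) succ=(1,2) retry=(1,1)

state after step 7 := counter=7 r=(5,9) succ=(0,2) retry=(1,0)
8 | A LOAD | counter=7 r=(7,9) succ=(0,2) retry=(1,0)
9 | A CAS | counter=8 r=(7,9) succ=(1,2) retry=(1,0)
10 | B CAS | counter=8 r=(7,9) succ=(1,2) retry=(1,1)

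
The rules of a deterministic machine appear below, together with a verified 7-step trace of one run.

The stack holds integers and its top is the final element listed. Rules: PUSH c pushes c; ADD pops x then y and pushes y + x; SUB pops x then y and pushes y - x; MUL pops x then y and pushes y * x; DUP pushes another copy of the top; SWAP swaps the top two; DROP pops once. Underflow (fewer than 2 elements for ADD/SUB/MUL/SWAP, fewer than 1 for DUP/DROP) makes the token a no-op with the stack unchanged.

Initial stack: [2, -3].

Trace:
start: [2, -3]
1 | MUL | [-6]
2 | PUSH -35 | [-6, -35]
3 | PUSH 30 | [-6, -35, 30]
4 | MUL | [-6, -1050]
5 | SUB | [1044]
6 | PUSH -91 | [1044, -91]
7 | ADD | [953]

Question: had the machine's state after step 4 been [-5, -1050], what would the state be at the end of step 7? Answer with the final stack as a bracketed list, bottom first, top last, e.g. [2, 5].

[954]

state after step 4 := [-5, -1050]
5 | SUB | [1045]
6 | PUSH -91 | [1045, -91]
7 | ADD | [954]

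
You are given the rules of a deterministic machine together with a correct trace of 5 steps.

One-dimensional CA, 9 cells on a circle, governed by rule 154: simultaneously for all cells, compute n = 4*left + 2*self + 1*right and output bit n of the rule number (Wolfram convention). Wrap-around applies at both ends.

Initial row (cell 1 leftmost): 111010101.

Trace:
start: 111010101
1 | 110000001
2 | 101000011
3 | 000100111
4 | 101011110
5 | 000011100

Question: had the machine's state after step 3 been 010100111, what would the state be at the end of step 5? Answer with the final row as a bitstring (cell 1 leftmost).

000111101

state after step 3 := 010100111
4 | 000011110
5 | 000111101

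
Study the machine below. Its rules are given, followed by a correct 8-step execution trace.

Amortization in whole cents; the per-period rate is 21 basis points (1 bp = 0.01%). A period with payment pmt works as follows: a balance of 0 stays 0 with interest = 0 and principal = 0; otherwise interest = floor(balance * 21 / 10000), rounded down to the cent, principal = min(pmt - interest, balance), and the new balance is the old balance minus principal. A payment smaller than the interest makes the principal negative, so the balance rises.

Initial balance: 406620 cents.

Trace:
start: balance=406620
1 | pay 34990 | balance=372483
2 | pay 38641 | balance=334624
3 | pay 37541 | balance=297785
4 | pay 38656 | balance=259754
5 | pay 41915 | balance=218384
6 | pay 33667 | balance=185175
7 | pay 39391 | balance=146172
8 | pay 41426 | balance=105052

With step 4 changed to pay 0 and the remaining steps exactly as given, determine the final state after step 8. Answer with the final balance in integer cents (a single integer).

144034

(re-executing from step 4 with the substitution; state before step 4: balance=297785)
4 | pay 0 | balance=298410
5 | pay 41915 | balance=257121
6 | pay 33667 | balance=223993
7 | pay 39391 | balance=185072
8 | pay 41426 | balance=144034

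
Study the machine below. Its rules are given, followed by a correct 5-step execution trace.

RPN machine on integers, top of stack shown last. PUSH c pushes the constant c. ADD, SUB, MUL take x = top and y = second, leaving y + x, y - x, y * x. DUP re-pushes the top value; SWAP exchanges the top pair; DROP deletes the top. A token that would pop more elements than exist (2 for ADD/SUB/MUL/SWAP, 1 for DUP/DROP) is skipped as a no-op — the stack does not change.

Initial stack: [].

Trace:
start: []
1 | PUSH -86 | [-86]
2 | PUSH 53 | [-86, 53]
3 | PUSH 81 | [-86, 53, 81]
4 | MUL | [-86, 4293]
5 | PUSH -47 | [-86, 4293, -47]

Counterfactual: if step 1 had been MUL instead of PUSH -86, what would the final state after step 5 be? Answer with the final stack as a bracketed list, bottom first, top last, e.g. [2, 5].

(re-executing from step 1 with the substitution; state before step 1: [])
1 | MUL | []
2 | PUSH 53 | [53]
3 | PUSH 81 | [53, 81]
4 | MUL | [4293]
5 | PUSH -47 | [4293, -47]

[4293, -47]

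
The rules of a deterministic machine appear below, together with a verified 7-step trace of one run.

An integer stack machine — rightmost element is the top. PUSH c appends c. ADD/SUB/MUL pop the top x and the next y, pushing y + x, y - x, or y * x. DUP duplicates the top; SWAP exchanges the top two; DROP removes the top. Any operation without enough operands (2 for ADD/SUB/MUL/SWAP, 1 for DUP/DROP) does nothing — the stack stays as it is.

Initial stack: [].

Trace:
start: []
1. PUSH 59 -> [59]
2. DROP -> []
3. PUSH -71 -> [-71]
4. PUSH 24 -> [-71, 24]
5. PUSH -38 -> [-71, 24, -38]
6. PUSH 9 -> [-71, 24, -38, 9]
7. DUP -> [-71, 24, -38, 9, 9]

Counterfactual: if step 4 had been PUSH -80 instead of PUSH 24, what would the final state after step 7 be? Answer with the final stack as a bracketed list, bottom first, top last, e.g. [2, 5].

(re-executing from step 4 with the substitution; state before step 4: [-71])
4. PUSH -80 -> [-71, -80]
5. PUSH -38 -> [-71, -80, -38]
6. PUSH 9 -> [-71, -80, -38, 9]
7. DUP -> [-71, -80, -38, 9, 9]

[-71, -80, -38, 9, 9]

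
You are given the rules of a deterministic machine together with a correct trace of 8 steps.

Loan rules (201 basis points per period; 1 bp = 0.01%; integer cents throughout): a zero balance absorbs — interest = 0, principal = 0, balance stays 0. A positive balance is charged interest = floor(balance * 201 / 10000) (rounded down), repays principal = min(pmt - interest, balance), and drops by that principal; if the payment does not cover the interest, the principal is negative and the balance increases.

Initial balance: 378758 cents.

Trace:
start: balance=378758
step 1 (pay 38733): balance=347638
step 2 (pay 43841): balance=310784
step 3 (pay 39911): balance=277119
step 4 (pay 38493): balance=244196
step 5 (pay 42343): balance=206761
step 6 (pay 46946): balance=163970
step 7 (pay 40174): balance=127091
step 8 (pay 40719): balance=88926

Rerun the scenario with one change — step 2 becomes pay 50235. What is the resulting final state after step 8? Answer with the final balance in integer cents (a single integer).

(re-executing from step 2 with the substitution; state before step 2: balance=347638)
step 2 (pay 50235): balance=304390
step 3 (pay 39911): balance=270597
step 4 (pay 38493): balance=237542
step 5 (pay 42343): balance=199973
step 6 (pay 46946): balance=157046
step 7 (pay 40174): balance=120028
step 8 (pay 40719): balance=81721

81721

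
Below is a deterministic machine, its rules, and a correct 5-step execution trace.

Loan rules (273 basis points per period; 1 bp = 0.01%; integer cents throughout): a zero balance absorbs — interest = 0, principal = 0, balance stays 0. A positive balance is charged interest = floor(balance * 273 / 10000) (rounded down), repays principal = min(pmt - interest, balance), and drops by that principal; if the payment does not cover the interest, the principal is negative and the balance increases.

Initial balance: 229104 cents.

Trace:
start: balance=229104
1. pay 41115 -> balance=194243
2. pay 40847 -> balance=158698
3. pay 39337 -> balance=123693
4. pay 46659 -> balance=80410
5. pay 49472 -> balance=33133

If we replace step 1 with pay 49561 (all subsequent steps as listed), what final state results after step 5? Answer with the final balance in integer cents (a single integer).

(re-executing from step 1 with the substitution; state before step 1: balance=229104)
1. pay 49561 -> balance=185797
2. pay 40847 -> balance=150022
3. pay 39337 -> balance=114780
4. pay 46659 -> balance=71254
5. pay 49472 -> balance=23727

23727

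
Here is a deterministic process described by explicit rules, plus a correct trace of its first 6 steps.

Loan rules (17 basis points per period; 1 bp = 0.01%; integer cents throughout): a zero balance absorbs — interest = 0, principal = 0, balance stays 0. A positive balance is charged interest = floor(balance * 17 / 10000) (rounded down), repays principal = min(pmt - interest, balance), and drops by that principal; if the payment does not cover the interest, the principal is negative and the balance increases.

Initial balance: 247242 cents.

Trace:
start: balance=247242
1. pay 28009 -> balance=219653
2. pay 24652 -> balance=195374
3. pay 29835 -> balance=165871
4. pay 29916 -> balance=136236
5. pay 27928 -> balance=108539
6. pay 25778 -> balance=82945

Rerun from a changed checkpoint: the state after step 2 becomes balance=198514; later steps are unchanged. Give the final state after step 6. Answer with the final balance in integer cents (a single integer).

state after step 2 := balance=198514
3. pay 29835 -> balance=169016
4. pay 29916 -> balance=139387
5. pay 27928 -> balance=111695
6. pay 25778 -> balance=86106

86106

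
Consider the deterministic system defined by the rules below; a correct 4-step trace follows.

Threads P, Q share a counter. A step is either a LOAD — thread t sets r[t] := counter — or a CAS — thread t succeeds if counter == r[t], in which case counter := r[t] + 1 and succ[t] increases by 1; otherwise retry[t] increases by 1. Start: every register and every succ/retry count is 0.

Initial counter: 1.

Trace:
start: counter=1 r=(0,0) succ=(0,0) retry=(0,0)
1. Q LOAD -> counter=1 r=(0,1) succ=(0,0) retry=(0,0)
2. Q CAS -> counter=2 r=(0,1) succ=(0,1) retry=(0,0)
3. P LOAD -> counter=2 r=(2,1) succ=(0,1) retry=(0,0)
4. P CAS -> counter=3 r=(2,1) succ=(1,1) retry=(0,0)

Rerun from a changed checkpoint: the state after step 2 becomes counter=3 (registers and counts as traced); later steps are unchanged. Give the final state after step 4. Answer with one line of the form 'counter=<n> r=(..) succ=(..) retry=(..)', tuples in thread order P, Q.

state after step 2 := counter=3 r=(0,1) succ=(0,1) retry=(0,0)
3. P LOAD -> counter=3 r=(3,1) succ=(0,1) retry=(0,0)
4. P CAS -> counter=4 r=(3,1) succ=(1,1) retry=(0,0)

counter=4 r=(3,1) succ=(1,1) retry=(0,0)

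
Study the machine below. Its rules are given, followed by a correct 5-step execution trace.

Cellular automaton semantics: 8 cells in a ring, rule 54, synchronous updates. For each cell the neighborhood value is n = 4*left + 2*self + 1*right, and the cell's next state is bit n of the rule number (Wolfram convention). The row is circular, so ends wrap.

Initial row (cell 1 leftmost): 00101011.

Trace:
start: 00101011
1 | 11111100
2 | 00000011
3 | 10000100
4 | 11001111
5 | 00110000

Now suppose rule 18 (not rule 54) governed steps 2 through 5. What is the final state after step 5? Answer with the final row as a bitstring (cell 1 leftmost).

00110000

(re-executing steps 2..5 under rule 18; state before step 2: 11111100)
2 | 00000011
3 | 10000100
4 | 01001011
5 | 00110000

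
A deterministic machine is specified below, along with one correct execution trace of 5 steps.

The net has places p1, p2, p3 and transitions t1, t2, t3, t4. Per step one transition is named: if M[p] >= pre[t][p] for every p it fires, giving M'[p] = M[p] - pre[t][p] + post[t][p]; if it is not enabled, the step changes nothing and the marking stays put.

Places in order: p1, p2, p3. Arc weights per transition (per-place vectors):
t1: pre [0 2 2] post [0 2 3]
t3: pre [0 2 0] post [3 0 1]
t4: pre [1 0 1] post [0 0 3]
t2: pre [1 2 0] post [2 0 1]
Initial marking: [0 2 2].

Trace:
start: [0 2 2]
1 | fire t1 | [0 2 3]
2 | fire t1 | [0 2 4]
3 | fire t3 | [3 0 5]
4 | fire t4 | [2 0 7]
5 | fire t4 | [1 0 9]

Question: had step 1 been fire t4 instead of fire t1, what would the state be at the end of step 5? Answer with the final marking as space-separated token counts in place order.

(re-executing from step 1 with the substitution; state before step 1: [0 2 2])
1 | fire t4 | [0 2 2]
2 | fire t1 | [0 2 3]
3 | fire t3 | [3 0 4]
4 | fire t4 | [2 0 6]
5 | fire t4 | [1 0 8]

1 0 8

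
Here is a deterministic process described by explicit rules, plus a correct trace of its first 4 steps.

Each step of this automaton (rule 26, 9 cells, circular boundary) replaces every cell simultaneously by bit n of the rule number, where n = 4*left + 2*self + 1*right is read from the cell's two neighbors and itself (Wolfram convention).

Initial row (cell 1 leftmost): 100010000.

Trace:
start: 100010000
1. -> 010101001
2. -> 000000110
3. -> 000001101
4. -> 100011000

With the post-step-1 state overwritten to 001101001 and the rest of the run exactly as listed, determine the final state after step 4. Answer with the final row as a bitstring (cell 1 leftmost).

state after step 1 := 001101001
2. -> 111000110
3. -> 100101100
4. -> 011001011

011001011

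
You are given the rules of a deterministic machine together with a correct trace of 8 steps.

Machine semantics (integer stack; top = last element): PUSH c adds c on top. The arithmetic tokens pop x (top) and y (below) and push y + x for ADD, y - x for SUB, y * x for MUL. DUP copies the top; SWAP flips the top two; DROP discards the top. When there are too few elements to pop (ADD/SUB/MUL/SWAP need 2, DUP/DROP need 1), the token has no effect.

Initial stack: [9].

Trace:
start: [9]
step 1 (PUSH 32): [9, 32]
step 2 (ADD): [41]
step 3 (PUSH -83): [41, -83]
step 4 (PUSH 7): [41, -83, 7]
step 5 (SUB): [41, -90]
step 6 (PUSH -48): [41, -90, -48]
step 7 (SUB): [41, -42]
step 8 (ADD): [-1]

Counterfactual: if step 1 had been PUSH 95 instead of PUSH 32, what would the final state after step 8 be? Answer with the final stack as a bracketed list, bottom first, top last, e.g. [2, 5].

[62]

(re-executing from step 1 with the substitution; state before step 1: [9])
step 1 (PUSH 95): [9, 95]
step 2 (ADD): [104]
step 3 (PUSH -83): [104, -83]
step 4 (PUSH 7): [104, -83, 7]
step 5 (SUB): [104, -90]
step 6 (PUSH -48): [104, -90, -48]
step 7 (SUB): [104, -42]
step 8 (ADD): [62]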